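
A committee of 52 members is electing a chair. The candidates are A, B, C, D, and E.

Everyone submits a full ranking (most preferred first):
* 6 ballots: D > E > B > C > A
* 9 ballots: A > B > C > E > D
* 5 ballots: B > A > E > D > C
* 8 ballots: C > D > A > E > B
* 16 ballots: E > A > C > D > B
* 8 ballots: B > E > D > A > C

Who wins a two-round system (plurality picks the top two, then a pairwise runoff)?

Round 1 first-place votes: A 9, B 13, C 8, D 6, E 16. E and B advance.
Runoff: E is ranked above B on 30 ballots, B above E on 22.

E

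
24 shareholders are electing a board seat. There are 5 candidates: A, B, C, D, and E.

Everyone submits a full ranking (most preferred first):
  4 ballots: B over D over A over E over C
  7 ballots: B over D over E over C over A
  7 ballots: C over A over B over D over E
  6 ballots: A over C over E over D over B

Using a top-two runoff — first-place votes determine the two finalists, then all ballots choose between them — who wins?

C

Round 1 first-place votes: A 6, B 11, C 7, D 0, E 0. B and C advance.
Runoff: B is ranked above C on 11 ballots, C above B on 13.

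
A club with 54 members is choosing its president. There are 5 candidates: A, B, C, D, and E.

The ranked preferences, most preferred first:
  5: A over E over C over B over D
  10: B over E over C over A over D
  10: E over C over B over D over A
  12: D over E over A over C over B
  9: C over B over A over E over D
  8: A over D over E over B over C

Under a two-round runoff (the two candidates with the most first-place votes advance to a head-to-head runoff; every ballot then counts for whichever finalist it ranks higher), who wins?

Round 1 first-place votes: A 13, B 10, C 9, D 12, E 10. A and D advance.
Runoff: A is ranked above D on 32 ballots, D above A on 22.

A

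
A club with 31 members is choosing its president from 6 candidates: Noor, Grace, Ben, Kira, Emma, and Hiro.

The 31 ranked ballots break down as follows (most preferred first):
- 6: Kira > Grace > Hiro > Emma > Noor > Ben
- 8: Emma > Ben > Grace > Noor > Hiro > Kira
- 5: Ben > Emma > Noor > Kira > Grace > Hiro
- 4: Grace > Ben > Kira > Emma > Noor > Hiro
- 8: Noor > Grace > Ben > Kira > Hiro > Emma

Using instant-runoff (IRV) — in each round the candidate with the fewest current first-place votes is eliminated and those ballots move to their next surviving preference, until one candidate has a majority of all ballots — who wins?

Round 1: Noor 8, Grace 4, Ben 5, Kira 6, Emma 8, Hiro 0. Hiro eliminated.
Round 2: Noor 8, Grace 4, Ben 5, Kira 6, Emma 8. Grace eliminated.
Round 3: Noor 8, Ben 9, Kira 6, Emma 8. Kira eliminated.
Round 4: Noor 8, Ben 9, Emma 14. Noor eliminated.
Round 5: Ben 17, Emma 14. Ben has a majority (≥16).

Ben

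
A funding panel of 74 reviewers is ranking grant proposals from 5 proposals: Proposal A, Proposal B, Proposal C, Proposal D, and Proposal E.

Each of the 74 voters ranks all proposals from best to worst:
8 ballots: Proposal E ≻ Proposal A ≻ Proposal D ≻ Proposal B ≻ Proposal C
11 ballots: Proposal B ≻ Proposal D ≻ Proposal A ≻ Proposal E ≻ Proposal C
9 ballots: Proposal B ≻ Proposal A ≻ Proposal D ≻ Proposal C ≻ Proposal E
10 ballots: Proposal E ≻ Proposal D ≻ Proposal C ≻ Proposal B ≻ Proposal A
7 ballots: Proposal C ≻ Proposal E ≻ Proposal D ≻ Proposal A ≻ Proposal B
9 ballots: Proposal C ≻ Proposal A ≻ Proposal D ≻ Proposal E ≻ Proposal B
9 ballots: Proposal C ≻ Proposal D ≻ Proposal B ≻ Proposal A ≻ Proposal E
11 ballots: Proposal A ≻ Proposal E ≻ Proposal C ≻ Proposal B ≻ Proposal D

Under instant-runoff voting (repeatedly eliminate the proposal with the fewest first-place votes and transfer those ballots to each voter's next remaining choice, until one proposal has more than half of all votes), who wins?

Proposal E

Round 1: Proposal A 11, Proposal B 20, Proposal C 25, Proposal D 0, Proposal E 18. Proposal D eliminated.
Round 2: Proposal A 11, Proposal B 20, Proposal C 25, Proposal E 18. Proposal A eliminated.
Round 3: Proposal B 20, Proposal C 25, Proposal E 29. Proposal B eliminated.
Round 4: Proposal C 34, Proposal E 40. Proposal E has a majority (≥38).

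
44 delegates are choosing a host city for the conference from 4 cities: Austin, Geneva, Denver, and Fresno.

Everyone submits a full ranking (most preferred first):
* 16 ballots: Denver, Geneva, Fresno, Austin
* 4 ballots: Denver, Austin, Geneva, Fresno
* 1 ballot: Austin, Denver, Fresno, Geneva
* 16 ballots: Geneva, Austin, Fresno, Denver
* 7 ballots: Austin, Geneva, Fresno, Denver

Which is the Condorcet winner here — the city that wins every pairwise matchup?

Geneva

Geneva vs Austin: 32–12
Geneva vs Denver: 23–21
Geneva vs Fresno: 43–1
Geneva beats every other city.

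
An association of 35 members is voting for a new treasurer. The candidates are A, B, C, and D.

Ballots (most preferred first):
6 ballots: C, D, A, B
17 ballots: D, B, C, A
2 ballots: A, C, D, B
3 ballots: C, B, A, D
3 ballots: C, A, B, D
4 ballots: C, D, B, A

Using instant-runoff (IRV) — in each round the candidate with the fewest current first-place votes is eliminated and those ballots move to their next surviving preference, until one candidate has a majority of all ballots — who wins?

Round 1: A 2, B 0, C 16, D 17. B eliminated.
Round 2: A 2, C 16, D 17. A eliminated.
Round 3: C 18, D 17. C has a majority (≥18).

C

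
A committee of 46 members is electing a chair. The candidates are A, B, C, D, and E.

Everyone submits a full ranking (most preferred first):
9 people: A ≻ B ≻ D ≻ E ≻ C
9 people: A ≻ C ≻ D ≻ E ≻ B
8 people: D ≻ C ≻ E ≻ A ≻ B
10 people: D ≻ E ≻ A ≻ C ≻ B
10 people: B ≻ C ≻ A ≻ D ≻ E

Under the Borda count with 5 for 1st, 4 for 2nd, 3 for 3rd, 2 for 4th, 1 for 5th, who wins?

A: 9×5 + 9×5 + 8×2 + 10×3 + 10×3 = 166
B: 9×4 + 9×1 + 8×1 + 10×1 + 10×5 = 113
C: 9×1 + 9×4 + 8×4 + 10×2 + 10×4 = 137
D: 9×3 + 9×3 + 8×5 + 10×5 + 10×2 = 164
E: 9×2 + 9×2 + 8×3 + 10×4 + 10×1 = 110

A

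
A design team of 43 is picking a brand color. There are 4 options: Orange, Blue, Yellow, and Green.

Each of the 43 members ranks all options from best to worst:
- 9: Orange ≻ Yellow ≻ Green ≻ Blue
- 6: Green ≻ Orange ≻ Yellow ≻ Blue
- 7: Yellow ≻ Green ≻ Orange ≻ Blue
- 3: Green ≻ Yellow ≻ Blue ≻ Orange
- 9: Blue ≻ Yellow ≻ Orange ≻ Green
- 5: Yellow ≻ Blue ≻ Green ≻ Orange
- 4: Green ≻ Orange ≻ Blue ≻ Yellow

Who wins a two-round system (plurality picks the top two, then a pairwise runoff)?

Yellow

Round 1 first-place votes: Orange 9, Blue 9, Yellow 12, Green 13. Green and Yellow advance.
Runoff: Green is ranked above Yellow on 13 ballots, Yellow above Green on 30.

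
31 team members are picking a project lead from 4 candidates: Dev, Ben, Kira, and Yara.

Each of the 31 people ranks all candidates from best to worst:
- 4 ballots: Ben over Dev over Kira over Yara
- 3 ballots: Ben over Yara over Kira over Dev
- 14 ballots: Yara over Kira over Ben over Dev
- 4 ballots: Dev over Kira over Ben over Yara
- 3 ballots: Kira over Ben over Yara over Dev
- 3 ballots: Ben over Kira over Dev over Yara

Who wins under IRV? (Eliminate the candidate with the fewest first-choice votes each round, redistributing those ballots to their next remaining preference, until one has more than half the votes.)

Ben

Round 1: Dev 4, Ben 10, Kira 3, Yara 14. Kira eliminated.
Round 2: Dev 4, Ben 13, Yara 14. Dev eliminated.
Round 3: Ben 17, Yara 14. Ben has a majority (≥16).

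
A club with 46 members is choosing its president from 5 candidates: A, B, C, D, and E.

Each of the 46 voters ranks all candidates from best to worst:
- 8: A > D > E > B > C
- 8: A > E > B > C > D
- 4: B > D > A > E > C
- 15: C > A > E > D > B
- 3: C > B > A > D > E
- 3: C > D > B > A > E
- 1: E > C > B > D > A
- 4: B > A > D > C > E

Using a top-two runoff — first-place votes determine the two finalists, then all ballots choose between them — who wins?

A

Round 1 first-place votes: A 16, B 8, C 21, D 0, E 1. C and A advance.
Runoff: C is ranked above A on 22 ballots, A above C on 24.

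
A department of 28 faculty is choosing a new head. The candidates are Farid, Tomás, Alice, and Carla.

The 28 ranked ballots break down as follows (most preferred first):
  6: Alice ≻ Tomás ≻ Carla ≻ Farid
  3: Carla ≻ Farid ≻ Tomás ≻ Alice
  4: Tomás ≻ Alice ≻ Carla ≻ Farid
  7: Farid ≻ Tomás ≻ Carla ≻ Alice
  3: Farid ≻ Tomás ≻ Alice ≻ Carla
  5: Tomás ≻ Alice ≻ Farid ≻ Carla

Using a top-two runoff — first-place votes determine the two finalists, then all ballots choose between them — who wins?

Round 1 first-place votes: Farid 10, Tomás 9, Alice 6, Carla 3. Farid and Tomás advance.
Runoff: Farid is ranked above Tomás on 13 ballots, Tomás above Farid on 15.

Tomás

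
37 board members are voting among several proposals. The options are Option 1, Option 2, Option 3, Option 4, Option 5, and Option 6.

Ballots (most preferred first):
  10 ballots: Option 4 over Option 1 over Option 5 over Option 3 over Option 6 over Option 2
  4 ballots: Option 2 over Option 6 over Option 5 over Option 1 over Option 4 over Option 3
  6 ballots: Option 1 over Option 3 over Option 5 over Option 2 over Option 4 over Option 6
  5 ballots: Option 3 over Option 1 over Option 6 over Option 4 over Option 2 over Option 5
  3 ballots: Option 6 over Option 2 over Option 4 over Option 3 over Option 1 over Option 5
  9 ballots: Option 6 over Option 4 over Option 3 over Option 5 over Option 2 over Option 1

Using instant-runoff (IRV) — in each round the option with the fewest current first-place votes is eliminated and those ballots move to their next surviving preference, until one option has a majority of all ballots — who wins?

Option 1

Round 1: Option 1 6, Option 2 4, Option 3 5, Option 4 10, Option 5 0, Option 6 12. Option 5 eliminated.
Round 2: Option 1 6, Option 2 4, Option 3 5, Option 4 10, Option 6 12. Option 2 eliminated.
Round 3: Option 1 6, Option 3 5, Option 4 10, Option 6 16. Option 3 eliminated.
Round 4: Option 1 11, Option 4 10, Option 6 16. Option 4 eliminated.
Round 5: Option 1 21, Option 6 16. Option 1 has a majority (≥19).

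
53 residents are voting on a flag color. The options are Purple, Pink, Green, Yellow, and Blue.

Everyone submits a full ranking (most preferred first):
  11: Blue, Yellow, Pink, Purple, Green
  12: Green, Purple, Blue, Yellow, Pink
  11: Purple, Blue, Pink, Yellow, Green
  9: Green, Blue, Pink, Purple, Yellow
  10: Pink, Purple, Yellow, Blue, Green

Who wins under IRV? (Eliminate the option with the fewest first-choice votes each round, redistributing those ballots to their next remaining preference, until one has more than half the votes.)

Round 1: Purple 11, Pink 10, Green 21, Yellow 0, Blue 11. Yellow eliminated.
Round 2: Purple 11, Pink 10, Green 21, Blue 11. Pink eliminated.
Round 3: Purple 21, Green 21, Blue 11. Blue eliminated.
Round 4: Purple 32, Green 21. Purple has a majority (≥27).

Purple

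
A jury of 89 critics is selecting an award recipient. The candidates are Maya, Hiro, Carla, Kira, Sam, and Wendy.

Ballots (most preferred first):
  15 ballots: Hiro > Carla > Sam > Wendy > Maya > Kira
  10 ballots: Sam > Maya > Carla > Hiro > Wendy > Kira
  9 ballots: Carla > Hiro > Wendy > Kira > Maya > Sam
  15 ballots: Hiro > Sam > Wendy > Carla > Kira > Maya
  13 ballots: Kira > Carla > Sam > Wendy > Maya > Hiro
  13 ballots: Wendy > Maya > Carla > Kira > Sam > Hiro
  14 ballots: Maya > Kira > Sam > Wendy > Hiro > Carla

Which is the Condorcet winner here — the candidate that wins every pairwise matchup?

Carla vs Maya: 52–37
Carla vs Hiro: 45–44
Carla vs Kira: 62–27
Carla vs Sam: 50–39
Carla vs Wendy: 47–42
Carla beats every other candidate.

Carla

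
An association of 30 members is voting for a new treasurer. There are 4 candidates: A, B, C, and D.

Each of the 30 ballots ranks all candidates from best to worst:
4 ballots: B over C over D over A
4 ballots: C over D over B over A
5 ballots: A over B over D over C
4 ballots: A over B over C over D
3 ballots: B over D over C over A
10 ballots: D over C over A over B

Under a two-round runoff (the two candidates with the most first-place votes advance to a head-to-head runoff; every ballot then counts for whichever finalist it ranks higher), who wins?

D

Round 1 first-place votes: A 9, B 7, C 4, D 10. D and A advance.
Runoff: D is ranked above A on 21 ballots, A above D on 9.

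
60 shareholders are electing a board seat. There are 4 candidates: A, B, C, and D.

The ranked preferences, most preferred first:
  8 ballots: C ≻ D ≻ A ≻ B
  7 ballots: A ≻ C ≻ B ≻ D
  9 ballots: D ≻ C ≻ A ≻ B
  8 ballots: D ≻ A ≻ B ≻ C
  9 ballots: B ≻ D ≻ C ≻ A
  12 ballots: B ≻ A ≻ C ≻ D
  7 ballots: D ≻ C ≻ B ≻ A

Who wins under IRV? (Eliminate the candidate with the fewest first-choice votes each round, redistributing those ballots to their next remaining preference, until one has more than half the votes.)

D

Round 1: A 7, B 21, C 8, D 24. A eliminated.
Round 2: B 21, C 15, D 24. C eliminated.
Round 3: B 28, D 32. D has a majority (≥31).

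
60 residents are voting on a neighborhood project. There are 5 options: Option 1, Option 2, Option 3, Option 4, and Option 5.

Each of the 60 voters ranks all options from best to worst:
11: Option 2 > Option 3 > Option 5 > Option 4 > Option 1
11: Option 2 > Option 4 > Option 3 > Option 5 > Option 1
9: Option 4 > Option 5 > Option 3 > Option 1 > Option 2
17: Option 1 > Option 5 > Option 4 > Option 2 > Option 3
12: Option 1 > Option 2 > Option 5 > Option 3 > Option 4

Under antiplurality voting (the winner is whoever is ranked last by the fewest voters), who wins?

Option 5

Last-place votes: Option 1 22, Option 2 9, Option 3 17, Option 4 12, Option 5 0.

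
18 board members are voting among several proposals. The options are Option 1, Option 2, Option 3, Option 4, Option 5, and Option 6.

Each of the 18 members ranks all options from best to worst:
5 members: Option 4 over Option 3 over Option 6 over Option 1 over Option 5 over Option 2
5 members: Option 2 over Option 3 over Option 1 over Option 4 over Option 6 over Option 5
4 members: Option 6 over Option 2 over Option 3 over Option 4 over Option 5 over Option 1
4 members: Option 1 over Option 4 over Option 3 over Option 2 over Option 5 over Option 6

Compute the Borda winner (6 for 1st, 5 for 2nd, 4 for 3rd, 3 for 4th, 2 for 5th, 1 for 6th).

Option 1: 5×3 + 5×4 + 4×1 + 4×6 = 63
Option 2: 5×1 + 5×6 + 4×5 + 4×3 = 67
Option 3: 5×5 + 5×5 + 4×4 + 4×4 = 82
Option 4: 5×6 + 5×3 + 4×3 + 4×5 = 77
Option 5: 5×2 + 5×1 + 4×2 + 4×2 = 31
Option 6: 5×4 + 5×2 + 4×6 + 4×1 = 58

Option 3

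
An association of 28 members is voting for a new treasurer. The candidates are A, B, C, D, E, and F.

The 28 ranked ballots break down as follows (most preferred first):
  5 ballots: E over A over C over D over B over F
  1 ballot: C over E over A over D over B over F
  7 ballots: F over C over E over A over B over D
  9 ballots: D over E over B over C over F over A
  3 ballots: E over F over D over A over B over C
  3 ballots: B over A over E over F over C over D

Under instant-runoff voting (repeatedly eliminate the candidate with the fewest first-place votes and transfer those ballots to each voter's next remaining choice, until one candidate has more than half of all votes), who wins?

E

Round 1: A 0, B 3, C 1, D 9, E 8, F 7. A eliminated.
Round 2: B 3, C 1, D 9, E 8, F 7. C eliminated.
Round 3: B 3, D 9, E 9, F 7. B eliminated.
Round 4: D 9, E 12, F 7. F eliminated.
Round 5: D 9, E 19. E has a majority (≥15).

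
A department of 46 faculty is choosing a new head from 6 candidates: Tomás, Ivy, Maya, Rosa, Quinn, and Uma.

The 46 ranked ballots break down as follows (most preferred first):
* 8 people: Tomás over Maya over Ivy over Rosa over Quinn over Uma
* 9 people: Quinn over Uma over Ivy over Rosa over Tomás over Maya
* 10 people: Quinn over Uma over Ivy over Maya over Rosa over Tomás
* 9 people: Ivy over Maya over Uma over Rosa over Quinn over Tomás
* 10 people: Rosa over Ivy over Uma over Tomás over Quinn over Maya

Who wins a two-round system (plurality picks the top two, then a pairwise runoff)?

Round 1 first-place votes: Tomás 8, Ivy 9, Maya 0, Rosa 10, Quinn 19, Uma 0. Quinn and Rosa advance.
Runoff: Quinn is ranked above Rosa on 19 ballots, Rosa above Quinn on 27.

Rosa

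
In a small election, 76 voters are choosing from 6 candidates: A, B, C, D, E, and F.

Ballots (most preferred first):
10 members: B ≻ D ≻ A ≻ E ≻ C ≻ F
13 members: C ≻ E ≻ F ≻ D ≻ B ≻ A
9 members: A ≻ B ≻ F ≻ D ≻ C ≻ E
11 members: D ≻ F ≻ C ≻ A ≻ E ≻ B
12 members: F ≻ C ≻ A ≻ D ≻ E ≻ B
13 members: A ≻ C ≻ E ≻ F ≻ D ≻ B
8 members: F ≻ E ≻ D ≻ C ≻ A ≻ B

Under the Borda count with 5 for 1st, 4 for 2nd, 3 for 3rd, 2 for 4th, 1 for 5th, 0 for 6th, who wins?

F

A: 10×3 + 13×0 + 9×5 + 11×2 + 12×3 + 13×5 + 8×1 = 206
B: 10×5 + 13×1 + 9×4 + 11×0 + 12×0 + 13×0 + 8×0 = 99
C: 10×1 + 13×5 + 9×1 + 11×3 + 12×4 + 13×4 + 8×2 = 233
D: 10×4 + 13×2 + 9×2 + 11×5 + 12×2 + 13×1 + 8×3 = 200
E: 10×2 + 13×4 + 9×0 + 11×1 + 12×1 + 13×3 + 8×4 = 166
F: 10×0 + 13×3 + 9×3 + 11×4 + 12×5 + 13×2 + 8×5 = 236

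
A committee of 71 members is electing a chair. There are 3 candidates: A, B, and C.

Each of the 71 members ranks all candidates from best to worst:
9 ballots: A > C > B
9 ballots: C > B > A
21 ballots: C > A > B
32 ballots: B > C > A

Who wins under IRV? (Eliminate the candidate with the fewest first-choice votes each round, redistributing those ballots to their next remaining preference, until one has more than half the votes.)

C

Round 1: A 9, B 32, C 30. A eliminated.
Round 2: B 32, C 39. C has a majority (≥36).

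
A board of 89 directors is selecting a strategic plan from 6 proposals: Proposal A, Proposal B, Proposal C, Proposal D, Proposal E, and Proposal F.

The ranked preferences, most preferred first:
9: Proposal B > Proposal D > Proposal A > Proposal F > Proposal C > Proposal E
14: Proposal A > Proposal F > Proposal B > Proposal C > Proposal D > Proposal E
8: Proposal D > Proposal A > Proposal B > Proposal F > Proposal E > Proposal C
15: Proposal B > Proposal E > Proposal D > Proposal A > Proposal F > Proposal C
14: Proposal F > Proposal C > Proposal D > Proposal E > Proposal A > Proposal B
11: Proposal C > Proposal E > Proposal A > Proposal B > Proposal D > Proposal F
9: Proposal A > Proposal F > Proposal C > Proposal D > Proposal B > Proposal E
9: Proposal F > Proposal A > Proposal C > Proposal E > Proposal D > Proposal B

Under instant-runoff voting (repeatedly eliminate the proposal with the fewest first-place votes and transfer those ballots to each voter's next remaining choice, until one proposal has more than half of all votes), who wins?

Round 1: Proposal A 23, Proposal B 24, Proposal C 11, Proposal D 8, Proposal E 0, Proposal F 23. Proposal E eliminated.
Round 2: Proposal A 23, Proposal B 24, Proposal C 11, Proposal D 8, Proposal F 23. Proposal D eliminated.
Round 3: Proposal A 31, Proposal B 24, Proposal C 11, Proposal F 23. Proposal C eliminated.
Round 4: Proposal A 42, Proposal B 24, Proposal F 23. Proposal F eliminated.
Round 5: Proposal A 65, Proposal B 24. Proposal A has a majority (≥45).

Proposal A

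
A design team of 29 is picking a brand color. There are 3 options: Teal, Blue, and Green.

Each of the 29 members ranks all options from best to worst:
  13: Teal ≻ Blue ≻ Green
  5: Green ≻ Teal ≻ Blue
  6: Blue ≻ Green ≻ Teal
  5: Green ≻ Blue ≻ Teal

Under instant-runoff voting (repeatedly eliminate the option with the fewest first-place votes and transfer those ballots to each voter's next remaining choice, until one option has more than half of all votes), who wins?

Green

Round 1: Teal 13, Blue 6, Green 10. Blue eliminated.
Round 2: Teal 13, Green 16. Green has a majority (≥15).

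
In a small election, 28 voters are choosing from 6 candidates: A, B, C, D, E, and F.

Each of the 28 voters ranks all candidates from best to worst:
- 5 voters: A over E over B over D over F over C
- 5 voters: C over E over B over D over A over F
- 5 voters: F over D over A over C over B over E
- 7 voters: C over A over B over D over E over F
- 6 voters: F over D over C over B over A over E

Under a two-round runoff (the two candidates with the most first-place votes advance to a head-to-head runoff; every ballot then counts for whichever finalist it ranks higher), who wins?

F

Round 1 first-place votes: A 5, B 0, C 12, D 0, E 0, F 11. C and F advance.
Runoff: C is ranked above F on 12 ballots, F above C on 16.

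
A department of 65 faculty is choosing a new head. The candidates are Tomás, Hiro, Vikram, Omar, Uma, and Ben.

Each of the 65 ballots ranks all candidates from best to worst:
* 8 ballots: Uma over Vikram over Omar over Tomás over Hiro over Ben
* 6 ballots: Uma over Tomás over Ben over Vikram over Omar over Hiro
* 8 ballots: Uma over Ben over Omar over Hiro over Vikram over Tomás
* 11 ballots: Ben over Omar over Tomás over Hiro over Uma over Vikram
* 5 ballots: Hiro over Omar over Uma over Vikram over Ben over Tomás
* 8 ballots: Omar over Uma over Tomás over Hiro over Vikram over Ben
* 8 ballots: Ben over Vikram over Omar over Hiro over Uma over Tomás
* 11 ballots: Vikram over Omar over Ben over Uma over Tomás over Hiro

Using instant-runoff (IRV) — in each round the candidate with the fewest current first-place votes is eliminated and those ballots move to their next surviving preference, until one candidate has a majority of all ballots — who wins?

Omar

Round 1: Tomás 0, Hiro 5, Vikram 11, Omar 8, Uma 22, Ben 19. Tomás eliminated.
Round 2: Hiro 5, Vikram 11, Omar 8, Uma 22, Ben 19. Hiro eliminated.
Round 3: Vikram 11, Omar 13, Uma 22, Ben 19. Vikram eliminated.
Round 4: Omar 24, Uma 22, Ben 19. Ben eliminated.
Round 5: Omar 43, Uma 22. Omar has a majority (≥33).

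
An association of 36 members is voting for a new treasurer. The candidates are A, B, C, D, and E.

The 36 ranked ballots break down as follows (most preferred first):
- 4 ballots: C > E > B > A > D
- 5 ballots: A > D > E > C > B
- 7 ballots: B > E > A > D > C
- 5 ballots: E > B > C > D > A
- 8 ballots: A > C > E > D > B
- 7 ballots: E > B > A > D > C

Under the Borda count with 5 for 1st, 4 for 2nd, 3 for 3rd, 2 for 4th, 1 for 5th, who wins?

A: 4×2 + 5×5 + 7×3 + 5×1 + 8×5 + 7×3 = 120
B: 4×3 + 5×1 + 7×5 + 5×4 + 8×1 + 7×4 = 108
C: 4×5 + 5×2 + 7×1 + 5×3 + 8×4 + 7×1 = 91
D: 4×1 + 5×4 + 7×2 + 5×2 + 8×2 + 7×2 = 78
E: 4×4 + 5×3 + 7×4 + 5×5 + 8×3 + 7×5 = 143

E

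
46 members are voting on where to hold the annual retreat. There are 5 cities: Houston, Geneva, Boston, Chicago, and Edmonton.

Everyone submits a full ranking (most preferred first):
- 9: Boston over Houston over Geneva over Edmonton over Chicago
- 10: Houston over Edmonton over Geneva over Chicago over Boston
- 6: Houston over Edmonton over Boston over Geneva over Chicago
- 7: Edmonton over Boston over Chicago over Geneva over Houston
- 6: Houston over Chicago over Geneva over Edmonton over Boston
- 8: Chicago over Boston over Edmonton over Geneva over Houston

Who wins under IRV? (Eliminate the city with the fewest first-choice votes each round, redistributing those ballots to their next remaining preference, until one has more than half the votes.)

Round 1: Houston 22, Geneva 0, Boston 9, Chicago 8, Edmonton 7. Geneva eliminated.
Round 2: Houston 22, Boston 9, Chicago 8, Edmonton 7. Edmonton eliminated.
Round 3: Houston 22, Boston 16, Chicago 8. Chicago eliminated.
Round 4: Houston 22, Boston 24. Boston has a majority (≥24).

Boston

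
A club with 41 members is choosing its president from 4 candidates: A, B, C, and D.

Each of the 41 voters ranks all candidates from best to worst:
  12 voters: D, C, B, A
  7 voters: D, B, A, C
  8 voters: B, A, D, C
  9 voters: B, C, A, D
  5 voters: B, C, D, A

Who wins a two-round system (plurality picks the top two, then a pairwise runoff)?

B

Round 1 first-place votes: A 0, B 22, C 0, D 19. B and D advance.
Runoff: B is ranked above D on 22 ballots, D above B on 19.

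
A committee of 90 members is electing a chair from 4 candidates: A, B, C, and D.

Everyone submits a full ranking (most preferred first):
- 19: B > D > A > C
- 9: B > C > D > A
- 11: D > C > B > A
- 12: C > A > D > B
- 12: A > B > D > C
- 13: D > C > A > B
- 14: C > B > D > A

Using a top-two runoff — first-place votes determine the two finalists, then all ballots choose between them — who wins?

C

Round 1 first-place votes: A 12, B 28, C 26, D 24. B and C advance.
Runoff: B is ranked above C on 40 ballots, C above B on 50.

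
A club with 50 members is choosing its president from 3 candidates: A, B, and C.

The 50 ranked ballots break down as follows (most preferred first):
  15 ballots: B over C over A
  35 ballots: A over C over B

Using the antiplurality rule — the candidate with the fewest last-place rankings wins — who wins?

C

Last-place votes: A 15, B 35, C 0.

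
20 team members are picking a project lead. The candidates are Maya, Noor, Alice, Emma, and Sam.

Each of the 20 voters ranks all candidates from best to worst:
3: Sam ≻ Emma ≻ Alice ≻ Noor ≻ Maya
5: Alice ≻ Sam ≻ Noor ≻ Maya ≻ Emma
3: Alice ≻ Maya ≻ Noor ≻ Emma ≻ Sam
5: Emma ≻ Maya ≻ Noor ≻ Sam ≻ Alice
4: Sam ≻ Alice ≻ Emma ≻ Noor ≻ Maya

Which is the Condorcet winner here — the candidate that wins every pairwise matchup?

Sam vs Maya: 12–8
Sam vs Noor: 12–8
Sam vs Alice: 12–8
Sam vs Emma: 12–8
Sam beats every other candidate.

Sam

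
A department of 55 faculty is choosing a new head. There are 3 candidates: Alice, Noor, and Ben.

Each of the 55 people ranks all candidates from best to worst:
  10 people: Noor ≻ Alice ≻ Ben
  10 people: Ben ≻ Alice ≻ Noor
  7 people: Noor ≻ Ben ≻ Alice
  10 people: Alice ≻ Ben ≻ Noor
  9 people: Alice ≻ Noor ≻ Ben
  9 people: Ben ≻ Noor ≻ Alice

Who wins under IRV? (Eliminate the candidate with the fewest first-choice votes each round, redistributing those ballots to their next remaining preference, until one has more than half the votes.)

Round 1: Alice 19, Noor 17, Ben 19. Noor eliminated.
Round 2: Alice 29, Ben 26. Alice has a majority (≥28).

Alice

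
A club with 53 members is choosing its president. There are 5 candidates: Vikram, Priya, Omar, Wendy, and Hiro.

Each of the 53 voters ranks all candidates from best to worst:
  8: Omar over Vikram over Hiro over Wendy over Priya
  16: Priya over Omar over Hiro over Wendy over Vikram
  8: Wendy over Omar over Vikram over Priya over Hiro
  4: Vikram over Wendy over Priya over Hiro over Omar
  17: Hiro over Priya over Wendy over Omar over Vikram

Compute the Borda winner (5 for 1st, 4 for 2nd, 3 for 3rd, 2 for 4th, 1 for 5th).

Priya

Vikram: 8×4 + 16×1 + 8×3 + 4×5 + 17×1 = 109
Priya: 8×1 + 16×5 + 8×2 + 4×3 + 17×4 = 184
Omar: 8×5 + 16×4 + 8×4 + 4×1 + 17×2 = 174
Wendy: 8×2 + 16×2 + 8×5 + 4×4 + 17×3 = 155
Hiro: 8×3 + 16×3 + 8×1 + 4×2 + 17×5 = 173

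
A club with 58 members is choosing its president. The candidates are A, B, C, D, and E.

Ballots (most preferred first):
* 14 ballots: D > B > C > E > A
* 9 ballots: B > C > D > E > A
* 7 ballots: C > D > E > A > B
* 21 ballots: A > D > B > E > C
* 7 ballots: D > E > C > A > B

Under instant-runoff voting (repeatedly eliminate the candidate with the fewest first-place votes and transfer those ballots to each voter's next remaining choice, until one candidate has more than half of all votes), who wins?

Round 1: A 21, B 9, C 7, D 21, E 0. E eliminated.
Round 2: A 21, B 9, C 7, D 21. C eliminated.
Round 3: A 21, B 9, D 28. B eliminated.
Round 4: A 21, D 37. D has a majority (≥30).

D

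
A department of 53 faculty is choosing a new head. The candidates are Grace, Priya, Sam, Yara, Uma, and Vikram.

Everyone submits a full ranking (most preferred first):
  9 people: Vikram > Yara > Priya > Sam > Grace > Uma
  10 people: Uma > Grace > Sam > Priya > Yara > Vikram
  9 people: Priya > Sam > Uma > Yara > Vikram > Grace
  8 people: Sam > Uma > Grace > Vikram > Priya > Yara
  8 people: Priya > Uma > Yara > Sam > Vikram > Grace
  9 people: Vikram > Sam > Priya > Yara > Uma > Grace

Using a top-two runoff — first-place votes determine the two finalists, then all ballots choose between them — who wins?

Priya

Round 1 first-place votes: Grace 0, Priya 17, Sam 8, Yara 0, Uma 10, Vikram 18. Vikram and Priya advance.
Runoff: Vikram is ranked above Priya on 26 ballots, Priya above Vikram on 27.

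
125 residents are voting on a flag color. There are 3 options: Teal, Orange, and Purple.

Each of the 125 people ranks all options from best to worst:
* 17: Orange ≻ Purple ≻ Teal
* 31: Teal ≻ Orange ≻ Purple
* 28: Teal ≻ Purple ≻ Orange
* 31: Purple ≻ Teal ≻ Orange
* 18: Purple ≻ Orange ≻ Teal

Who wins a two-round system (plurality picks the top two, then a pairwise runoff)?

Purple

Round 1 first-place votes: Teal 59, Orange 17, Purple 49. Teal and Purple advance.
Runoff: Teal is ranked above Purple on 59 ballots, Purple above Teal on 66.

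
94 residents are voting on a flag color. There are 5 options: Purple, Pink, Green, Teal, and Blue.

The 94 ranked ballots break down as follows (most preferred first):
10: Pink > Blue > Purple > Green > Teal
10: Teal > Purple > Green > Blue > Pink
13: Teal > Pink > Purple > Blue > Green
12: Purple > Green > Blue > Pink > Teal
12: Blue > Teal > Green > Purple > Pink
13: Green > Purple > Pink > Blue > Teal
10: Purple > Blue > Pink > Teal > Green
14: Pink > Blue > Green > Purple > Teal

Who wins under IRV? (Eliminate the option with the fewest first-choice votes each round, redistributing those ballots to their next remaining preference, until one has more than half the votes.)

Round 1: Purple 22, Pink 24, Green 13, Teal 23, Blue 12. Blue eliminated.
Round 2: Purple 22, Pink 24, Green 13, Teal 35. Green eliminated.
Round 3: Purple 35, Pink 24, Teal 35. Pink eliminated.
Round 4: Purple 59, Teal 35. Purple has a majority (≥48).

Purple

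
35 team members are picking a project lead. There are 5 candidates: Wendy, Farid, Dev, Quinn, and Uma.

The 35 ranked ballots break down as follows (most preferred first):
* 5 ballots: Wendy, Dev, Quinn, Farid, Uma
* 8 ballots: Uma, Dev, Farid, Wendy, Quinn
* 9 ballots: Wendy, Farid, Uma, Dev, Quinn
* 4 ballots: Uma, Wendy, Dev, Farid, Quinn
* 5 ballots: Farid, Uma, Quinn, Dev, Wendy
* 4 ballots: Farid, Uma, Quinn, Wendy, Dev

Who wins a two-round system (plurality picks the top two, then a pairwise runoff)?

Round 1 first-place votes: Wendy 14, Farid 9, Dev 0, Quinn 0, Uma 12. Wendy and Uma advance.
Runoff: Wendy is ranked above Uma on 14 ballots, Uma above Wendy on 21.

Uma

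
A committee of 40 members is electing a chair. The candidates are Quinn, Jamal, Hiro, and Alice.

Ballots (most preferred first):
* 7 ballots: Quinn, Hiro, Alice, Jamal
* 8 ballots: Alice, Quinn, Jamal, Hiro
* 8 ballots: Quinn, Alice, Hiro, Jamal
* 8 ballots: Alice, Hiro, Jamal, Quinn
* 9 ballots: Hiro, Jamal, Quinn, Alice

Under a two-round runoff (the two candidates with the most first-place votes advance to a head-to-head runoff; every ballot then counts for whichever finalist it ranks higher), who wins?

Round 1 first-place votes: Quinn 15, Jamal 0, Hiro 9, Alice 16. Alice and Quinn advance.
Runoff: Alice is ranked above Quinn on 16 ballots, Quinn above Alice on 24.

Quinn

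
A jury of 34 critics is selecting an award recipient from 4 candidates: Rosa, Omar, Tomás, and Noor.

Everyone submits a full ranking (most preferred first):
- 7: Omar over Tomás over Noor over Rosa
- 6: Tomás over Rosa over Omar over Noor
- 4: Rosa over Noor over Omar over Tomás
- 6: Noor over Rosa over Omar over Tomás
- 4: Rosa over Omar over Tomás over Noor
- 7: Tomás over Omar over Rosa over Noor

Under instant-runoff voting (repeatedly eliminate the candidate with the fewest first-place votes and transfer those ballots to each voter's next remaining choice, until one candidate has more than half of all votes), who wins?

Round 1: Rosa 8, Omar 7, Tomás 13, Noor 6. Noor eliminated.
Round 2: Rosa 14, Omar 7, Tomás 13. Omar eliminated.
Round 3: Rosa 14, Tomás 20. Tomás has a majority (≥18).

Tomás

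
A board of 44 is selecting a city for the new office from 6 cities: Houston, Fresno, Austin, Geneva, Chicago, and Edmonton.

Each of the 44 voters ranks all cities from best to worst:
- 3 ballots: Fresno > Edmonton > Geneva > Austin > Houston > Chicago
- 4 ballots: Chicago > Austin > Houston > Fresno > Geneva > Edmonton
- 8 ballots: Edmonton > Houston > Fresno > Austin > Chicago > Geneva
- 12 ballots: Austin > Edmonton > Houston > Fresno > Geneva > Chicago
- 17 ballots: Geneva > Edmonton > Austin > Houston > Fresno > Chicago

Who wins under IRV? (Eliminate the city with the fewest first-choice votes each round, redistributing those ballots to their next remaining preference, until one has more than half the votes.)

Austin

Round 1: Houston 0, Fresno 3, Austin 12, Geneva 17, Chicago 4, Edmonton 8. Houston eliminated.
Round 2: Fresno 3, Austin 12, Geneva 17, Chicago 4, Edmonton 8. Fresno eliminated.
Round 3: Austin 12, Geneva 17, Chicago 4, Edmonton 11. Chicago eliminated.
Round 4: Austin 16, Geneva 17, Edmonton 11. Edmonton eliminated.
Round 5: Austin 24, Geneva 20. Austin has a majority (≥23).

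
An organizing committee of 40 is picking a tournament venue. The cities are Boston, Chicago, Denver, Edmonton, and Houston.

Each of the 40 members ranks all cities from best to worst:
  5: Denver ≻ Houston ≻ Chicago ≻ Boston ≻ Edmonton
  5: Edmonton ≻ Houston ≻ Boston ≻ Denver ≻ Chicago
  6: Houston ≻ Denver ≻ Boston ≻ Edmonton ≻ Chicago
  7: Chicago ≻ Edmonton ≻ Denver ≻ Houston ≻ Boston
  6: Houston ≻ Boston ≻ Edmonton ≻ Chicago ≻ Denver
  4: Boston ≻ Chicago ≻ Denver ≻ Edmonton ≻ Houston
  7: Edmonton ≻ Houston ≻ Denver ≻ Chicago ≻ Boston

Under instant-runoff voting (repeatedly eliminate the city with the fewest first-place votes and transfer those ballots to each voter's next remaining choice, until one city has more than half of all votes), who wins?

Round 1: Boston 4, Chicago 7, Denver 5, Edmonton 12, Houston 12. Boston eliminated.
Round 2: Chicago 11, Denver 5, Edmonton 12, Houston 12. Denver eliminated.
Round 3: Chicago 11, Edmonton 12, Houston 17. Chicago eliminated.
Round 4: Edmonton 23, Houston 17. Edmonton has a majority (≥21).

Edmonton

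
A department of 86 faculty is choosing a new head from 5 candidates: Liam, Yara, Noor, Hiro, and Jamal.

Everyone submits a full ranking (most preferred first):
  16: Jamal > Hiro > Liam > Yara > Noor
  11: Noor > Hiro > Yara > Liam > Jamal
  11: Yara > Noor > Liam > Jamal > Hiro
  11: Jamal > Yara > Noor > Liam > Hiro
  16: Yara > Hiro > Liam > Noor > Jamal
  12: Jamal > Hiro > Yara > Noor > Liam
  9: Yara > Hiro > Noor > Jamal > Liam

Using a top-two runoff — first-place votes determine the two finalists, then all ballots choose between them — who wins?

Yara

Round 1 first-place votes: Liam 0, Yara 36, Noor 11, Hiro 0, Jamal 39. Jamal and Yara advance.
Runoff: Jamal is ranked above Yara on 39 ballots, Yara above Jamal on 47.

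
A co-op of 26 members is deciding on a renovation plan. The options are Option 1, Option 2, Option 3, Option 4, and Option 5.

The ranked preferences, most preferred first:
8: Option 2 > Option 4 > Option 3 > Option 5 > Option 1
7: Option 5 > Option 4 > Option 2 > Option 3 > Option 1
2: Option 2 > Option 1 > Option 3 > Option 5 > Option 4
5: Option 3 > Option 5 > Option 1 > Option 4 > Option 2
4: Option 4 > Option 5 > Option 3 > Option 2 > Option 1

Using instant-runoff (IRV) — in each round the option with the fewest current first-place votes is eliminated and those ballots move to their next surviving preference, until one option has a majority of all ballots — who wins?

Option 5

Round 1: Option 1 0, Option 2 10, Option 3 5, Option 4 4, Option 5 7. Option 1 eliminated.
Round 2: Option 2 10, Option 3 5, Option 4 4, Option 5 7. Option 4 eliminated.
Round 3: Option 2 10, Option 3 5, Option 5 11. Option 3 eliminated.
Round 4: Option 2 10, Option 5 16. Option 5 has a majority (≥14).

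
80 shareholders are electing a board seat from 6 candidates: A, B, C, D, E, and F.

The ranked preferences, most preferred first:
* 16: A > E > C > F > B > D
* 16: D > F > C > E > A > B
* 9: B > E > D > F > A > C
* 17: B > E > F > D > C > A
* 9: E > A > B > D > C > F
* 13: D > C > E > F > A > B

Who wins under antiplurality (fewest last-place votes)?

E

Last-place votes: A 17, B 29, C 9, D 16, E 0, F 9.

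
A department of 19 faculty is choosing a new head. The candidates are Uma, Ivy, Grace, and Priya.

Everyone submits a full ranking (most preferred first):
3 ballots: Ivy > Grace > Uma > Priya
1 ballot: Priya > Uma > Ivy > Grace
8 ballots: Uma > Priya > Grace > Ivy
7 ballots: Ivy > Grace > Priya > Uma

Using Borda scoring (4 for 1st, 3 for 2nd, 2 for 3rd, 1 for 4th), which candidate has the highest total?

Uma: 3×2 + 1×3 + 8×4 + 7×1 = 48
Ivy: 3×4 + 1×2 + 8×1 + 7×4 = 50
Grace: 3×3 + 1×1 + 8×2 + 7×3 = 47
Priya: 3×1 + 1×4 + 8×3 + 7×2 = 45

Ivy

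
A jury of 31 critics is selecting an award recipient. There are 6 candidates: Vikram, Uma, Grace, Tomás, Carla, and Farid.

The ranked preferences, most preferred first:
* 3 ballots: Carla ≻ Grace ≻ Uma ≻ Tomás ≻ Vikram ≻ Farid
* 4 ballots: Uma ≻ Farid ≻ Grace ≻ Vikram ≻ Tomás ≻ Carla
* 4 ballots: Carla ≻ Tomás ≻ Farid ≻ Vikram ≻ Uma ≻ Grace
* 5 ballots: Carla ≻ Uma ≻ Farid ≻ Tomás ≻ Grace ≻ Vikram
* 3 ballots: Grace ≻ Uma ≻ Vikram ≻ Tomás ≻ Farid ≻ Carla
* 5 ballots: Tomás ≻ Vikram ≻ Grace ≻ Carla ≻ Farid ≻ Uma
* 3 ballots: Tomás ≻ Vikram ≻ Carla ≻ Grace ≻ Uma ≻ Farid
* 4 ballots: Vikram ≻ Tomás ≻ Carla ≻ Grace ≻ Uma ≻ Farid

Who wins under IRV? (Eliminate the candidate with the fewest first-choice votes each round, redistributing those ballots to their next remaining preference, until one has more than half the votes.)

Tomás

Round 1: Vikram 4, Uma 4, Grace 3, Tomás 8, Carla 12, Farid 0. Farid eliminated.
Round 2: Vikram 4, Uma 4, Grace 3, Tomás 8, Carla 12. Grace eliminated.
Round 3: Vikram 4, Uma 7, Tomás 8, Carla 12. Vikram eliminated.
Round 4: Uma 7, Tomás 12, Carla 12. Uma eliminated.
Round 5: Tomás 19, Carla 12. Tomás has a majority (≥16).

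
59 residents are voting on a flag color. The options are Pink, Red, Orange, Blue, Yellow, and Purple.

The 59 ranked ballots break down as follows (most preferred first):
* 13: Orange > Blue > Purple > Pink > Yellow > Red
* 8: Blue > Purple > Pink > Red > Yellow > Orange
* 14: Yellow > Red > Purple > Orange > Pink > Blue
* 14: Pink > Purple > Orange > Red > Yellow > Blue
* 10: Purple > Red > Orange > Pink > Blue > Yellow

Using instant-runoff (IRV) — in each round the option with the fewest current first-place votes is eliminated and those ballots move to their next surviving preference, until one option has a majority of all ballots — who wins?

Purple

Round 1: Pink 14, Red 0, Orange 13, Blue 8, Yellow 14, Purple 10. Red eliminated.
Round 2: Pink 14, Orange 13, Blue 8, Yellow 14, Purple 10. Blue eliminated.
Round 3: Pink 14, Orange 13, Yellow 14, Purple 18. Orange eliminated.
Round 4: Pink 14, Yellow 14, Purple 31. Purple has a majority (≥30).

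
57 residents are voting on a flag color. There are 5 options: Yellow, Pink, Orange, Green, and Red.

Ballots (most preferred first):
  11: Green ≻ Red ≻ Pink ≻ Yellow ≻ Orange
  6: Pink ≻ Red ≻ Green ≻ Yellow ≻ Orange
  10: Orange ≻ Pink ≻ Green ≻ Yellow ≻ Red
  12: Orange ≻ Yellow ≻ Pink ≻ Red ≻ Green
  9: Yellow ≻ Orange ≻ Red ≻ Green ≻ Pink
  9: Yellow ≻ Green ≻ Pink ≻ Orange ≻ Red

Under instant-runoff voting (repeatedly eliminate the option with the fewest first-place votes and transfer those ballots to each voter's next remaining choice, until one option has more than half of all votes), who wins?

Yellow

Round 1: Yellow 18, Pink 6, Orange 22, Green 11, Red 0. Red eliminated.
Round 2: Yellow 18, Pink 6, Orange 22, Green 11. Pink eliminated.
Round 3: Yellow 18, Orange 22, Green 17. Green eliminated.
Round 4: Yellow 35, Orange 22. Yellow has a majority (≥29).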